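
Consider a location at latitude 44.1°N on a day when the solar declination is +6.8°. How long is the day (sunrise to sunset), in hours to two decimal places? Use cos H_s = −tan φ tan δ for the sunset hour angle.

−tan φ tan δ = −(0.9691)(0.1192) = -0.1155; H_s = arccos(-0.1155) = 96.63°.
Day length = 2 H_s / 15° h⁻¹ = 193.26° / 15 = 12.884 h.

12.88 hours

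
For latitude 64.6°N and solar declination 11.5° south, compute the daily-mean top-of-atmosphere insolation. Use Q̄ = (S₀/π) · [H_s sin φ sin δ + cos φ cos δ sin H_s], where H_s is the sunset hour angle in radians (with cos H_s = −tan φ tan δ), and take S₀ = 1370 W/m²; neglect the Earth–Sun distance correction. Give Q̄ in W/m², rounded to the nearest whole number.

77 W/m²

The sunset hour angle satisfies cos H_s = −tan φ tan δ = 0.4285, giving H_s = 64.63°. In radians, H_s = 1.1280.
H_s sin φ sin δ = 1.1280 × 0.9033 × -0.1994 = -0.2032.
cos φ cos δ sin H_s = 0.4289 × 0.9799 × 0.9036 = 0.3798.
Q̄ = (1370/π) × (-0.2032 + 0.3798) = 436.08 × 0.1766 = 77.01 W/m².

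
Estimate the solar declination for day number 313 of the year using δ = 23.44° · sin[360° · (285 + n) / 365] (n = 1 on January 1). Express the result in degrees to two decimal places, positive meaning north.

360 × (285 + 313) / 365 = 589.808°; sin(589.808°) = -0.7639.
δ = 23.44 × -0.7639 = -17.906° ≈ -17.91°.

-17.91°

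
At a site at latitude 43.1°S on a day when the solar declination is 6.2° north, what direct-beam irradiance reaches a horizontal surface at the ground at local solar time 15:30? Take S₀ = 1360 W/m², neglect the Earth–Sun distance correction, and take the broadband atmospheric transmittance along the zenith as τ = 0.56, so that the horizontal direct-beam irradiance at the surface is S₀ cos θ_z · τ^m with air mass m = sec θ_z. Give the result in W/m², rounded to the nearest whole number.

Hour angle H = 15° × (15.5 − 12) = 52.50°.
cos θ_z = sin(-43.1°) sin(6.2°) + cos(-43.1°) cos(6.2°) cos(52.50°) = -0.0738 + 0.4419 = 0.3681.
Air mass m = 1/cos θ_z = 1/0.3681 = 2.717; τ^m = 0.56^2.717 = 0.2069.
Surface direct beam = 1360 × 0.3681 × 0.2069 = 103.58 W/m².

104 W/m²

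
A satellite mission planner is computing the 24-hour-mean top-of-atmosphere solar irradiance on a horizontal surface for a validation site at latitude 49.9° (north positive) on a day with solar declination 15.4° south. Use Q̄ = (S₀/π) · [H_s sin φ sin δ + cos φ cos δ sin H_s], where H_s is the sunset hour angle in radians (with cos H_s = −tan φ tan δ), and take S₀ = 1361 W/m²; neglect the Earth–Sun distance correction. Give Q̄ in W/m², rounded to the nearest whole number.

145 W/m²

−tan φ tan δ = −(1.1875)(-0.2754) = 0.3270; H_s = arccos(0.3270) = 70.91°. In radians, H_s = 1.2376.
H_s sin φ sin δ = 1.2376 × 0.7649 × -0.2656 = -0.2514.
cos φ cos δ sin H_s = 0.6441 × 0.9641 × 0.9450 = 0.5868.
Q̄ = (1361/π) × (-0.2514 + 0.5868) = 433.22 × 0.3354 = 145.30 W/m².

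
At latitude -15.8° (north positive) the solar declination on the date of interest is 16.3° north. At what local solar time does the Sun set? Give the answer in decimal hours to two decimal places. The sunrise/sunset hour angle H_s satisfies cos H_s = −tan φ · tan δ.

−tan φ tan δ = −(-0.2830)(0.2924) = 0.0827; H_s = arccos(0.0827) = 85.26°.
Sunset is at 12 + H_s/15 = 12 + 5.684 = 17.684 h local solar time.

17.68 h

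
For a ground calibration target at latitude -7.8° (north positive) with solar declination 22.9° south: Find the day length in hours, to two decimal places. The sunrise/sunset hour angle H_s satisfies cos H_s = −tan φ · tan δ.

12.44 hours

The sunset hour angle satisfies cos H_s = −tan φ tan δ = -0.0579, giving H_s = 93.32°.
Day length = 2 H_s / 15° h⁻¹ = 186.64° / 15 = 12.443 h.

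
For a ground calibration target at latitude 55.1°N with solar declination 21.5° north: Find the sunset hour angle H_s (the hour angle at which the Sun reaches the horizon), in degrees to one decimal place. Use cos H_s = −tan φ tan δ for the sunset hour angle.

cos H_s = −tan(55.1°) · tan(21.5°) = -0.5647, so H_s = arccos(-0.5647) = 124.38°.

124.4°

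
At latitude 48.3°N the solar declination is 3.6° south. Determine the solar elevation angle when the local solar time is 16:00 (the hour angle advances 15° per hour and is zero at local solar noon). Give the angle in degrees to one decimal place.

Hour angle H = 15° × (16 − 12) = 60.00°.
With φ = 48.3°, δ = -3.6°, H = 60.00°: sin φ sin δ = -0.0469, cos φ cos δ cos H = 0.3320, so cos θ_z = 0.2851.
θ_z = arccos(0.2851) = 73.44°, so the elevation is 90° − 73.44° = 16.56°.

16.6°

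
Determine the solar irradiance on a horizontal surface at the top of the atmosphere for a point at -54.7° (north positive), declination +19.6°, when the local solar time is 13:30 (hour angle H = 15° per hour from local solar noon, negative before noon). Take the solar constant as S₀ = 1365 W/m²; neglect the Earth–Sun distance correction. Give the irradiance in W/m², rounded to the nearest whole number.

Hour angle H = 15° × (13.5 − 12) = 22.50°.
cos θ_z = sin(-54.7°) sin(19.6°) + cos(-54.7°) cos(19.6°) cos(22.50°) = -0.2738 + 0.5029 = 0.2291.
Top-of-atmosphere irradiance = S₀ cos θ_z = 1365 × 0.2291 = 312.72 W/m².

313 W/m²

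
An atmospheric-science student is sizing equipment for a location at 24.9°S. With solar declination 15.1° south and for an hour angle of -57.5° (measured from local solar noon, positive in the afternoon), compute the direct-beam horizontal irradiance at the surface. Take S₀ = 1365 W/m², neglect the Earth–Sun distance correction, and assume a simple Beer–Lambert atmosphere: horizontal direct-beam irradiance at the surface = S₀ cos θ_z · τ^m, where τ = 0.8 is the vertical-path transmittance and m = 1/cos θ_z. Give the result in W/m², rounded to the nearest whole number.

539 W/m²

cos θ_z = sin φ sin δ + cos φ cos δ cos H = (-0.4210)(-0.2605) + (0.9070)(0.9655)(0.5373) = 0.5802.
Air mass m = 1/cos θ_z = 1/0.5802 = 1.724; τ^m = 0.8^1.724 = 0.6807.
Surface direct beam = 1365 × 0.5802 × 0.6807 = 539.10 W/m².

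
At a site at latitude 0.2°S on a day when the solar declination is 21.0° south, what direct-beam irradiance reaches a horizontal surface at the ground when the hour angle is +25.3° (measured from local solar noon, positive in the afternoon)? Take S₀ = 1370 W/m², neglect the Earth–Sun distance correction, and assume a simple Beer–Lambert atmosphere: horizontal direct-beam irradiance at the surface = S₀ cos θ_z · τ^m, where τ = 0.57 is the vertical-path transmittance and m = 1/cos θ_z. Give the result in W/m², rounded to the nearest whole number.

With φ = -0.2°, δ = -21.0°, H = 25.30°: sin φ sin δ = 0.0013, cos φ cos δ cos H = 0.8440, so cos θ_z = 0.8453.
Air mass m = 1/cos θ_z = 1/0.8453 = 1.183; τ^m = 0.57^1.183 = 0.5143.
Surface direct beam = 1370 × 0.8453 × 0.5143 = 595.59 W/m².

596 W/m²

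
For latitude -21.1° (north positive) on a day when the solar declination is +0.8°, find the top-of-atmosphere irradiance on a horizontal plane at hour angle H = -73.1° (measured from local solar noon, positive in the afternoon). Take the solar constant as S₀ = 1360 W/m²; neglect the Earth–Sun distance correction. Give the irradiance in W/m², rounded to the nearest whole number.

cos θ_z = sin φ sin δ + cos φ cos δ cos H = (-0.3600)(0.0140) + (0.9330)(0.9999)(0.2907) = 0.2662.
Top-of-atmosphere irradiance = S₀ cos θ_z = 1360 × 0.2662 = 362.03 W/m².

362 W/m²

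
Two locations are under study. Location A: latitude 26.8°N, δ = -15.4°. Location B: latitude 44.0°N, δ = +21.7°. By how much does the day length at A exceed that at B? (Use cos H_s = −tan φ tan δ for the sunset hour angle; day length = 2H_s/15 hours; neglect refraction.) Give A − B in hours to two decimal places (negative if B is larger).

-4.08 h

A: H_s = arccos(−tan 26.8° · tan -15.4°) = 82.00°, so 2H_s/15 = 10.9333 h.
B: H_s = arccos(−tan 44.0° · tan 21.7°) = 112.60°, so 2H_s/15 = 15.0133 h.
A − B = 10.9333 − 15.0133 = -4.0800 h.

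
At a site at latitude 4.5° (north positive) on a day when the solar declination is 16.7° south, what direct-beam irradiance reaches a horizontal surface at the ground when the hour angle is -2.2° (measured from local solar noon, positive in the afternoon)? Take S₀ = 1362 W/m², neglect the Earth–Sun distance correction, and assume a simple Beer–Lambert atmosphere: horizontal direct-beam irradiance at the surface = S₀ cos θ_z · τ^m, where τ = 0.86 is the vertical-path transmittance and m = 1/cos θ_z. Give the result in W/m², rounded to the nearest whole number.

1079 W/m²

cos θ_z = sin φ sin δ + cos φ cos δ cos H = (0.0785)(-0.2874) + (0.9969)(0.9578)(0.9993) = 0.9316.
Air mass m = 1/cos θ_z = 1/0.9316 = 1.073; τ^m = 0.86^1.073 = 0.8506.
Surface direct beam = 1362 × 0.9316 × 0.8506 = 1079.27 W/m².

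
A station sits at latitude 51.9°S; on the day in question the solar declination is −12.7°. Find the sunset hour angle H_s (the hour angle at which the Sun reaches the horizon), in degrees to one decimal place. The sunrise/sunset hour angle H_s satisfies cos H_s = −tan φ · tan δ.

106.7°

cos H_s = −tan(-51.9°) · tan(-12.7°) = -0.2874, so H_s = arccos(-0.2874) = 106.70°.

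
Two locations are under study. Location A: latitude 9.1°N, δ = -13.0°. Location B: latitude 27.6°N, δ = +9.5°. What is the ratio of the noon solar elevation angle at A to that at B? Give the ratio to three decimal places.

A: 90° − |9.1 − (-13.0)| = 67.90°.
B: 90° − |27.6 − (9.5)| = 71.90°.
Ratio A/B = 67.9000 / 71.9000 = 0.9444.

0.944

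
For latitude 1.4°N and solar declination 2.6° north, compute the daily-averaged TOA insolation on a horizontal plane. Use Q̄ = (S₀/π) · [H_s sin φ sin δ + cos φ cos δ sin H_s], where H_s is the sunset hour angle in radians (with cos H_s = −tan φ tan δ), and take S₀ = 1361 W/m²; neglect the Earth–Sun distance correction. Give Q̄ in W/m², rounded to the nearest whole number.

−tan φ tan δ = −(0.0244)(0.0454) = -0.0011; H_s = arccos(-0.0011) = 90.06°. In radians, H_s = 1.5718.
H_s sin φ sin δ = 1.5718 × 0.0244 × 0.0454 = 0.0017.
cos φ cos δ sin H_s = 0.9997 × 0.9990 × 1.0000 = 0.9987.
Q̄ = (1361/π) × (0.0017 + 0.9987) = 433.22 × 1.0004 = 433.39 W/m².

433 W/m²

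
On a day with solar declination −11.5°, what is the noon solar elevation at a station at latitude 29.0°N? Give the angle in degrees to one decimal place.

At local solar noon the hour angle is zero, so the elevation is 90° − |φ − δ| = 90° − |29.0° − (-11.5°)| = 90° − 40.5° = 49.5°.

49.5°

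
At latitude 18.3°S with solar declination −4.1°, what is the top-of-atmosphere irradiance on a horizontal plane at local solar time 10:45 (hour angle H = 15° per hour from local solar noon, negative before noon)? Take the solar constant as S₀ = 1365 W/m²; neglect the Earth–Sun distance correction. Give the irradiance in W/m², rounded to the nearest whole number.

1255 W/m²

Hour angle H = 15° × (10.75 − 12) = -18.75°.
cos θ_z = sin φ sin δ + cos φ cos δ cos H = (-0.3140)(-0.0715) + (0.9494)(0.9974)(0.9469) = 0.9191.
Top-of-atmosphere irradiance = S₀ cos θ_z = 1365 × 0.9191 = 1254.57 W/m².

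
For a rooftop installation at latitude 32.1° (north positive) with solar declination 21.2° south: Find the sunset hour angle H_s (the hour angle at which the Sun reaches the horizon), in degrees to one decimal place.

cos H_s = −tan(32.1°) · tan(-21.2°) = 0.2433, so H_s = arccos(0.2433) = 75.92°.

75.9°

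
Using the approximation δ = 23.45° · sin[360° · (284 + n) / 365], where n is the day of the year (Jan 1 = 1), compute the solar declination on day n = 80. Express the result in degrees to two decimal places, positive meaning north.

360 × (284 + 80) / 365 = 359.014°; sin(359.014°) = -0.0172.
δ = 23.45 × -0.0172 = -0.403° ≈ -0.40°.

-0.40°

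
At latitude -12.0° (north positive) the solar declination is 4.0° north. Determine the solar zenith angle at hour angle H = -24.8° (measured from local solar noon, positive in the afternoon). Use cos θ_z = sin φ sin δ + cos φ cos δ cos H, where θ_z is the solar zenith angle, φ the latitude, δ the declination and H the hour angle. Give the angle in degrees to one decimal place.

cos θ_z = sin φ sin δ + cos φ cos δ cos H = (-0.2079)(0.0698) + (0.9781)(0.9976)(0.9078) = 0.8713.
θ_z = arccos(0.8713) = 29.39°.

29.4°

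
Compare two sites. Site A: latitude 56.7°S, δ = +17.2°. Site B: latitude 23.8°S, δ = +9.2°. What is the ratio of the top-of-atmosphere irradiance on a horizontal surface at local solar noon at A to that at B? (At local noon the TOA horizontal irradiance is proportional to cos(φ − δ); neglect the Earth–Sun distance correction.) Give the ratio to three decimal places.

0.331

A: cos θ_z = cos(-56.7° − (17.2°)) = 0.2773.
B: cos θ_z = cos(-23.8° − (9.2°)) = 0.8387.
Ratio A/B = 0.2773 / 0.8387 = 0.3306.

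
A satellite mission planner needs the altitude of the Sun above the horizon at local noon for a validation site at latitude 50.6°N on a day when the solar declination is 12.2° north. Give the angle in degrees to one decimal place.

At local solar noon the hour angle is zero, so the elevation is 90° − |φ − δ| = 90° − |50.6° − (12.2°)| = 90° − 38.4° = 51.6°.

51.6°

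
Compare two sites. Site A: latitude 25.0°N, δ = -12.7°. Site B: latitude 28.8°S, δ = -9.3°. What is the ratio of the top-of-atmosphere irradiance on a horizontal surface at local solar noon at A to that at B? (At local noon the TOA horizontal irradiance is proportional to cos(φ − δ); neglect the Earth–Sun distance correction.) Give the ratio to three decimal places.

0.839

A: cos θ_z = cos(25.0° − (-12.7°)) = 0.7912.
B: cos θ_z = cos(-28.8° − (-9.3°)) = 0.9426.
Ratio A/B = 0.7912 / 0.9426 = 0.8394.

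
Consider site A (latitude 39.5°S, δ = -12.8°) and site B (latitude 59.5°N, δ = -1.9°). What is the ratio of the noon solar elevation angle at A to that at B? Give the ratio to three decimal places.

A: 90° − |-39.5 − (-12.8)| = 63.30°.
B: 90° − |59.5 − (-1.9)| = 28.60°.
Ratio A/B = 63.3000 / 28.6000 = 2.2133.

2.213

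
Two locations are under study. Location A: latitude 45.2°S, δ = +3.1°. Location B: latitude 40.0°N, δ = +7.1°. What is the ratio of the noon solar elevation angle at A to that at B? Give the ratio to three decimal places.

0.730

A: 90° − |-45.2 − (3.1)| = 41.70°.
B: 90° − |40.0 − (7.1)| = 57.10°.
Ratio A/B = 41.7000 / 57.1000 = 0.7303.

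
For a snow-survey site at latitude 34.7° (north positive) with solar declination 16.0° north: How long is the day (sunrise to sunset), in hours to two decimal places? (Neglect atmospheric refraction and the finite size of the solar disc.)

cos H_s = −tan(34.7°) · tan(16.0°) = -0.1986, so H_s = arccos(-0.1986) = 101.46°.
Day length = 2 H_s / 15° h⁻¹ = 202.92° / 15 = 13.528 h.

13.53 hours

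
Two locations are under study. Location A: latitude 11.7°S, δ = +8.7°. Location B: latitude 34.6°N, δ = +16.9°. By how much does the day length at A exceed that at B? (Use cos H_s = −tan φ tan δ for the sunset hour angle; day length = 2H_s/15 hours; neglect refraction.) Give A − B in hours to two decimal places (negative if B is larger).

A: H_s = arccos(−tan -11.7° · tan 8.7°) = 88.18°, so 2H_s/15 = 11.7573 h.
B: H_s = arccos(−tan 34.6° · tan 16.9°) = 102.10°, so 2H_s/15 = 13.6133 h.
A − B = 11.7573 − 13.6133 = -1.8560 h.

-1.86 h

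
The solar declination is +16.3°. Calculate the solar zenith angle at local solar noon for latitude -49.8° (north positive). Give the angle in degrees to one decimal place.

66.1°

At local solar noon the hour angle is zero, so the zenith angle is |φ − δ| = |-49.8° − (16.3°)| = 66.1°.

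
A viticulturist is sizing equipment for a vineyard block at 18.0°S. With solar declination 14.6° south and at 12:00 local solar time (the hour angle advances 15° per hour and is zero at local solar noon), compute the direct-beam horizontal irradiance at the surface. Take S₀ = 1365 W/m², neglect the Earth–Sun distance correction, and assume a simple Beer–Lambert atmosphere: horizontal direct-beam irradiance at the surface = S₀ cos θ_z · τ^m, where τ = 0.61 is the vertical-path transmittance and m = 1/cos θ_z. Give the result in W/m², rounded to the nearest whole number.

830 W/m²

Hour angle H = 15° × (12 − 12) = 0.00°.
cos θ_z = sin φ sin δ + cos φ cos δ cos H = (-0.3090)(-0.2521) + (0.9511)(0.9677)(1.0000) = 0.9983.
Air mass m = 1/cos θ_z = 1/0.9983 = 1.002; τ^m = 0.61^1.002 = 0.6094.
Surface direct beam = 1365 × 0.9983 × 0.6094 = 830.42 W/m².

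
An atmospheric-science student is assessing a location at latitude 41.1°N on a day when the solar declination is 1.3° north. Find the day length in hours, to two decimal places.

12.15 hours

The sunset hour angle satisfies cos H_s = −tan φ tan δ = -0.0198, giving H_s = 91.13°.
Day length = 2 H_s / 15° h⁻¹ = 182.26° / 15 = 12.151 h.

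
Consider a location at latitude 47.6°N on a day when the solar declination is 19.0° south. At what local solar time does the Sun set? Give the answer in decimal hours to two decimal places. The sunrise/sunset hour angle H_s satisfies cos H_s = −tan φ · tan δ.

16.52 h

cos H_s = −tan(47.6°) · tan(-19.0°) = 0.3771, so H_s = arccos(0.3771) = 67.85°.
Sunset is at 12 + H_s/15 = 12 + 4.523 = 16.523 h local solar time.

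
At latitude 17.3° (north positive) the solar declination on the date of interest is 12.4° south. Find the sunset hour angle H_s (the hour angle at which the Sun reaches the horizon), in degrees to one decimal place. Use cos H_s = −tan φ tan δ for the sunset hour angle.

86.1°

cos H_s = −tan(17.3°) · tan(-12.4°) = 0.0685, so H_s = arccos(0.0685) = 86.07°.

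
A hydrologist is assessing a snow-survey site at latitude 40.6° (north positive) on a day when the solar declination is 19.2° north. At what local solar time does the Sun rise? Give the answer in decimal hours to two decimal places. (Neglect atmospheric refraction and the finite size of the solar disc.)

4.84 h

cos H_s = −tan(40.6°) · tan(19.2°) = -0.2985, so H_s = arccos(-0.2985) = 107.37°.
Sunrise is at 12 − H_s/15 = 12 − 7.158 = 4.842 h local solar time.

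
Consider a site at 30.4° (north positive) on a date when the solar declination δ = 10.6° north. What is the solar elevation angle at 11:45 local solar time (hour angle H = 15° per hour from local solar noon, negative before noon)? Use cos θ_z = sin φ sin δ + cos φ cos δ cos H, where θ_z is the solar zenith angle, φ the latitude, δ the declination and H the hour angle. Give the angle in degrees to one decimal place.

Hour angle H = 15° × (11.75 − 12) = -3.75°.
cos θ_z = sin(30.4°) sin(10.6°) + cos(30.4°) cos(10.6°) cos(-3.75°) = 0.0931 + 0.8460 = 0.9391.
θ_z = arccos(0.9391) = 20.10°, so the elevation is 90° − 20.10° = 69.90°.

69.9°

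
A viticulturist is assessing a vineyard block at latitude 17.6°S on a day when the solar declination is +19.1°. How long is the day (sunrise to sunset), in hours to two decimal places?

11.16 hours

−tan φ tan δ = −(-0.3172)(0.3463) = 0.1098; H_s = arccos(0.1098) = 83.70°.
Day length = 2 H_s / 15° h⁻¹ = 167.40° / 15 = 11.160 h.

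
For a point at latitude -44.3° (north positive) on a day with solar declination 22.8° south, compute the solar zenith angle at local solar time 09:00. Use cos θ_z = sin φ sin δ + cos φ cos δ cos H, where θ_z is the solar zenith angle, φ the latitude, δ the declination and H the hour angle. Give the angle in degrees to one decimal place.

Hour angle H = 15° × (9 − 12) = -45.00°.
cos θ_z = sin φ sin δ + cos φ cos δ cos H = (-0.6984)(-0.3875) + (0.7157)(0.9219)(0.7071) = 0.7372.
θ_z = arccos(0.7372) = 42.51°.

42.5°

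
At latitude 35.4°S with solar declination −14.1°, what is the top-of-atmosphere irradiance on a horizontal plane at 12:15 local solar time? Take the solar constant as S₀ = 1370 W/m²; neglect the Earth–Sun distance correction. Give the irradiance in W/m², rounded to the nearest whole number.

Hour angle H = 15° × (12.25 − 12) = 3.75°.
cos θ_z = sin φ sin δ + cos φ cos δ cos H = (-0.5793)(-0.2436) + (0.8151)(0.9699)(0.9979) = 0.9300.
Top-of-atmosphere irradiance = S₀ cos θ_z = 1370 × 0.9300 = 1274.10 W/m².

1274 W/m²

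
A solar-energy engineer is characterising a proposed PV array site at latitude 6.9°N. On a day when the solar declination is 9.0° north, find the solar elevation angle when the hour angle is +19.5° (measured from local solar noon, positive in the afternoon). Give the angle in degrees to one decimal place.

With φ = 6.9°, δ = 9.0°, H = 19.50°: sin φ sin δ = 0.0188, cos φ cos δ cos H = 0.9243, so cos θ_z = 0.9431.
θ_z = arccos(0.9431) = 19.42°, so the elevation is 90° − 19.42° = 70.58°.

70.6°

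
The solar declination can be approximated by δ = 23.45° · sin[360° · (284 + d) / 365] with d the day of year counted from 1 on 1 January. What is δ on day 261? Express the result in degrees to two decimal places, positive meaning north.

+1.01°

360 × (284 + 261) / 365 = 537.534°; sin(537.534°) = 0.0430.
δ = 23.45 × 0.0430 = 1.008° ≈ +1.01°.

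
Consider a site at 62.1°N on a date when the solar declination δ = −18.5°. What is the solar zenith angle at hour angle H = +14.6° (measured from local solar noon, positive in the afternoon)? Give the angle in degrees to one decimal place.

81.4°

cos θ_z = sin(62.1°) sin(-18.5°) + cos(62.1°) cos(-18.5°) cos(14.60°) = -0.2804 + 0.4294 = 0.1490.
θ_z = arccos(0.1490) = 81.43°.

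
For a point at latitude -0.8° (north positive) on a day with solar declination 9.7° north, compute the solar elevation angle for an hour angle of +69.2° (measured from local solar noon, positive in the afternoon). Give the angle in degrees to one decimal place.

20.3°

cos θ_z = sin φ sin δ + cos φ cos δ cos H = (-0.0140)(0.1685) + (0.9999)(0.9857)(0.3551) = 0.3476.
θ_z = arccos(0.3476) = 69.66°, so the elevation is 90° − 69.66° = 20.34°.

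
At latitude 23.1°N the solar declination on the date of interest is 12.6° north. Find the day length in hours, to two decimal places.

The sunset hour angle satisfies cos H_s = −tan φ tan δ = -0.0953, giving H_s = 95.47°.
Day length = 2 H_s / 15° h⁻¹ = 190.94° / 15 = 12.729 h.

12.73 hours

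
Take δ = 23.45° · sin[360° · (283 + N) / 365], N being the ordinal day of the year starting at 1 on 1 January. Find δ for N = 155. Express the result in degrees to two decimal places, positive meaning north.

+22.30°

360 × (283 + 155) / 365 = 432.000°; sin(432.000°) = 0.9511.
δ = 23.45 × 0.9511 = 22.303° ≈ +22.30°.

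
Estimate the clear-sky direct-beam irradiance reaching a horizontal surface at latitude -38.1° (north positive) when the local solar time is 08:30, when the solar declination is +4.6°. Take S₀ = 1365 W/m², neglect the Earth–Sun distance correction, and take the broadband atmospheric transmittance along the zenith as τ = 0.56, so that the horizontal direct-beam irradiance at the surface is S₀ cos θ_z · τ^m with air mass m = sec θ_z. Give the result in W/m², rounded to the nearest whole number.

151 W/m²

Hour angle H = 15° × (8.5 − 12) = -52.50°.
cos θ_z = sin(-38.1°) sin(4.6°) + cos(-38.1°) cos(4.6°) cos(-52.50°) = -0.0495 + 0.4775 = 0.4280.
Air mass m = 1/cos θ_z = 1/0.4280 = 2.336; τ^m = 0.56^2.336 = 0.2581.
Surface direct beam = 1365 × 0.4280 × 0.2581 = 150.79 W/m².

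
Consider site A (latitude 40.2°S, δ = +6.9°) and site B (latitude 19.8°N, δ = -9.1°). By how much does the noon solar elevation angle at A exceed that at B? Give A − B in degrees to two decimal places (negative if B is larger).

A: 90° − |-40.2 − (6.9)| = 42.90°.
B: 90° − |19.8 − (-9.1)| = 61.10°.
A − B = 42.90 − 61.10 = -18.20°.

-18.20°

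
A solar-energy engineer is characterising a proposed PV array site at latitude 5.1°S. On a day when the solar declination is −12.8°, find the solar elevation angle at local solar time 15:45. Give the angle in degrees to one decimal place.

34.0°

Hour angle H = 15° × (15.75 − 12) = 56.25°.
cos θ_z = sin φ sin δ + cos φ cos δ cos H = (-0.0889)(-0.2215) + (0.9960)(0.9751)(0.5556) = 0.5593.
θ_z = arccos(0.5593) = 55.99°, so the elevation is 90° − 55.99° = 34.01°.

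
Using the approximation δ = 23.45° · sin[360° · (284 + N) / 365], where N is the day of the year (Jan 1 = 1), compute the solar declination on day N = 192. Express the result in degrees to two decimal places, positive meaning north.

+22.11°

360 × (284 + 192) / 365 = 469.479°; sin(469.479°) = 0.9428.
δ = 23.45 × 0.9428 = 22.109° ≈ +22.11°.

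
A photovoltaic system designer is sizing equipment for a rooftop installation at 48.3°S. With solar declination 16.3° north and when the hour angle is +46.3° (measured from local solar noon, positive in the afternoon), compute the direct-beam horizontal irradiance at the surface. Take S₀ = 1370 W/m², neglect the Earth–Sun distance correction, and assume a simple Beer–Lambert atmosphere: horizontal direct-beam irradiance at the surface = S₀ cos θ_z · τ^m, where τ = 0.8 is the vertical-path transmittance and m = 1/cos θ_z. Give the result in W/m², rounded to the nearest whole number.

cos θ_z = sin φ sin δ + cos φ cos δ cos H = (-0.7466)(0.2807) + (0.6652)(0.9598)(0.6909) = 0.2315.
Air mass m = 1/cos θ_z = 1/0.2315 = 4.320; τ^m = 0.8^4.320 = 0.3814.
Surface direct beam = 1370 × 0.2315 × 0.3814 = 120.96 W/m².

121 W/m²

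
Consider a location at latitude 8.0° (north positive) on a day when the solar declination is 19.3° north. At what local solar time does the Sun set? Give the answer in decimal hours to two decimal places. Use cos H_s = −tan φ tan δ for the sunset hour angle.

18.19 h

cos H_s = −tan(8.0°) · tan(19.3°) = -0.0492, so H_s = arccos(-0.0492) = 92.82°.
Sunset is at 12 + H_s/15 = 12 + 6.188 = 18.188 h local solar time.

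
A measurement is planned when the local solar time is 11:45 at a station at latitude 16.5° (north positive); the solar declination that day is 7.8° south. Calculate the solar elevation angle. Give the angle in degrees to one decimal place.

Hour angle H = 15° × (11.75 − 12) = -3.75°.
cos θ_z = sin φ sin δ + cos φ cos δ cos H = (0.2840)(-0.1357) + (0.9588)(0.9907)(0.9979) = 0.9093.
θ_z = arccos(0.9093) = 24.59°, so the elevation is 90° − 24.59° = 65.41°.

65.4°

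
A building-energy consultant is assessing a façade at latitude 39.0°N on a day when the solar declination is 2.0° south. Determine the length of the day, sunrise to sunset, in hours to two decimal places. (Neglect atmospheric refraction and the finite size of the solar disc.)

11.78 hours

−tan φ tan δ = −(0.8098)(-0.0349) = 0.0283; H_s = arccos(0.0283) = 88.38°.
Day length = 2 H_s / 15° h⁻¹ = 176.76° / 15 = 11.784 h.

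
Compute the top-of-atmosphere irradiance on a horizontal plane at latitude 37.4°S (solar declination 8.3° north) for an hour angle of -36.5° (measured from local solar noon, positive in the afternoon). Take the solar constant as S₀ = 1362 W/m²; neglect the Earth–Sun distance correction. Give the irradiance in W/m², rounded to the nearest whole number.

741 W/m²

cos θ_z = sin(-37.4°) sin(8.3°) + cos(-37.4°) cos(8.3°) cos(-36.50°) = -0.0877 + 0.6319 = 0.5442.
Top-of-atmosphere irradiance = S₀ cos θ_z = 1362 × 0.5442 = 741.20 W/m².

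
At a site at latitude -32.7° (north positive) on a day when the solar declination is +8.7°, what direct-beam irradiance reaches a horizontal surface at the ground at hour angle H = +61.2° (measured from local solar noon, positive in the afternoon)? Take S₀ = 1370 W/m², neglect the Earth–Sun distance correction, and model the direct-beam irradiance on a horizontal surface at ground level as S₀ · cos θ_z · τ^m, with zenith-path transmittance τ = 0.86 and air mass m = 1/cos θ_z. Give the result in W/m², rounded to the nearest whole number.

272 W/m²

With φ = -32.7°, δ = 8.7°, H = 61.20°: sin φ sin δ = -0.0817, cos φ cos δ cos H = 0.4007, so cos θ_z = 0.3190.
Air mass m = 1/cos θ_z = 1/0.3190 = 3.135; τ^m = 0.86^3.135 = 0.6232.
Surface direct beam = 1370 × 0.3190 × 0.6232 = 272.36 W/m².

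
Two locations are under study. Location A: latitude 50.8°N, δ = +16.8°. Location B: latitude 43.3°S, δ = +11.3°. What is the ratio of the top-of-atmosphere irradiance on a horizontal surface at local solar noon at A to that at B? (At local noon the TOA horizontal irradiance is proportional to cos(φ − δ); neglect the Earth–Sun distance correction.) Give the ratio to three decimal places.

A: cos θ_z = cos(50.8° − (16.8°)) = 0.8290.
B: cos θ_z = cos(-43.3° − (11.3°)) = 0.5793.
Ratio A/B = 0.8290 / 0.5793 = 1.4310.

1.431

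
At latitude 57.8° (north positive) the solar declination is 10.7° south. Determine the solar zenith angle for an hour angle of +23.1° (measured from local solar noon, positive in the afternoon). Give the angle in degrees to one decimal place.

71.1°

cos θ_z = sin φ sin δ + cos φ cos δ cos H = (0.8462)(-0.1857) + (0.5329)(0.9826)(0.9198) = 0.3245.
θ_z = arccos(0.3245) = 71.06°.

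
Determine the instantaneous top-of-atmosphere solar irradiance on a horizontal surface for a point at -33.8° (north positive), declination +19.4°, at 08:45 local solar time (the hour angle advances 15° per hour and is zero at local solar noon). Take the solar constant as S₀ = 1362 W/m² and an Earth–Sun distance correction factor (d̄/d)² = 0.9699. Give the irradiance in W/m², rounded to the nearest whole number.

439 W/m²

Hour angle H = 15° × (8.75 − 12) = -48.75°.
cos θ_z = sin(-33.8°) sin(19.4°) + cos(-33.8°) cos(19.4°) cos(-48.75°) = -0.1848 + 0.5168 = 0.3320.
Top-of-atmosphere irradiance = S₀ (d̄/d)² cos θ_z = 1362 × 0.9699 × 0.3320 = 438.57 W/m².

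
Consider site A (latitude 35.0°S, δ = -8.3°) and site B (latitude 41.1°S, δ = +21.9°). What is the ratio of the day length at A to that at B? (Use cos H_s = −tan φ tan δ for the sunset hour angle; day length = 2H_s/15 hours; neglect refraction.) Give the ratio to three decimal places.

1.380

A: H_s = arccos(−tan -35.0° · tan -8.3°) = 95.86°, so 2H_s/15 = 12.7813 h.
B: H_s = arccos(−tan -41.1° · tan 21.9°) = 69.47°, so 2H_s/15 = 9.2627 h.
Ratio A/B = 12.7813 / 9.2627 = 1.3799.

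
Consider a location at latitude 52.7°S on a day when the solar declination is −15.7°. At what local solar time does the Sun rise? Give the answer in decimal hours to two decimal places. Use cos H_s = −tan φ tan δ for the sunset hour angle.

The sunset hour angle satisfies cos H_s = −tan φ tan δ = -0.3690, giving H_s = 111.65°.
Sunrise is at 12 − H_s/15 = 12 − 7.443 = 4.557 h local solar time.

4.56 h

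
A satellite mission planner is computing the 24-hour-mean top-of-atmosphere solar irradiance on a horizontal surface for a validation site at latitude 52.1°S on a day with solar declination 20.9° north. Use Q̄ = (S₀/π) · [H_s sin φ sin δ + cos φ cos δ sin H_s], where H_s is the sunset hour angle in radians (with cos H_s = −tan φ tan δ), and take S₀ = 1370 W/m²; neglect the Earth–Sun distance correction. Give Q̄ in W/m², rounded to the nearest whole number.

−tan φ tan δ = −(-1.2846)(0.3819) = 0.4906; H_s = arccos(0.4906) = 60.62°. In radians, H_s = 1.0580.
H_s sin φ sin δ = 1.0580 × -0.7891 × 0.3567 = -0.2978.
cos φ cos δ sin H_s = 0.6143 × 0.9342 × 0.8714 = 0.5001.
Q̄ = (1370/π) × (-0.2978 + 0.5001) = 436.08 × 0.2023 = 88.22 W/m².

88 W/m²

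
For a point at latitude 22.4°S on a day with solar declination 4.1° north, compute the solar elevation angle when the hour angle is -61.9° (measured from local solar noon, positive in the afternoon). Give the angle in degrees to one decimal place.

With φ = -22.4°, δ = 4.1°, H = -61.90°: sin φ sin δ = -0.0272, cos φ cos δ cos H = 0.4344, so cos θ_z = 0.4072.
θ_z = arccos(0.4072) = 65.97°, so the elevation is 90° − 65.97° = 24.03°.

24.0°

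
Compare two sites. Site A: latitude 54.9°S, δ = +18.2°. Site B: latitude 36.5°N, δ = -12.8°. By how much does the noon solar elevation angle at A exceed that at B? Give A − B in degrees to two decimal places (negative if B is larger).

-23.80°

A: 90° − |-54.9 − (18.2)| = 16.90°.
B: 90° − |36.5 − (-12.8)| = 40.70°.
A − B = 16.90 − 40.70 = -23.80°.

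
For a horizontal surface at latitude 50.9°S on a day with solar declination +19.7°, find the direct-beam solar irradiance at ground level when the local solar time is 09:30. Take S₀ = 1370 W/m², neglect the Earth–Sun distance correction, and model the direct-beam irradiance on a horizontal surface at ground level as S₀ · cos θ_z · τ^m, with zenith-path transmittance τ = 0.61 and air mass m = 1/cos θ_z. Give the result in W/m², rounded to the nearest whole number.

27 W/m²

Hour angle H = 15° × (9.5 − 12) = -37.50°.
cos θ_z = sin(-50.9°) sin(19.7°) + cos(-50.9°) cos(19.7°) cos(-37.50°) = -0.2616 + 0.4711 = 0.2095.
Air mass m = 1/cos θ_z = 1/0.2095 = 4.773; τ^m = 0.61^4.773 = 0.0945.
Surface direct beam = 1370 × 0.2095 × 0.0945 = 27.12 W/m².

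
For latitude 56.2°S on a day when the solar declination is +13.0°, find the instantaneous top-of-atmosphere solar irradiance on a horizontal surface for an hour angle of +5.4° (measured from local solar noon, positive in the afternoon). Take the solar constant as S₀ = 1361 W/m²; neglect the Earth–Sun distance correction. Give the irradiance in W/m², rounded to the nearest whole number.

cos θ_z = sin(-56.2°) sin(13.0°) + cos(-56.2°) cos(13.0°) cos(5.40°) = -0.1869 + 0.5396 = 0.3527.
Top-of-atmosphere irradiance = S₀ cos θ_z = 1361 × 0.3527 = 480.02 W/m².

480 W/m²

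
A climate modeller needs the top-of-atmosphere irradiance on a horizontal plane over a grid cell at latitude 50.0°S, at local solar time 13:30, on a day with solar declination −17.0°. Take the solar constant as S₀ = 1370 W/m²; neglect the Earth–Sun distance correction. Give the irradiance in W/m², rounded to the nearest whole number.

Hour angle H = 15° × (13.5 − 12) = 22.50°.
With φ = -50.0°, δ = -17.0°, H = 22.50°: sin φ sin δ = 0.2240, cos φ cos δ cos H = 0.5679, so cos θ_z = 0.7919.
Top-of-atmosphere irradiance = S₀ cos θ_z = 1370 × 0.7919 = 1084.90 W/m².

1085 W/m²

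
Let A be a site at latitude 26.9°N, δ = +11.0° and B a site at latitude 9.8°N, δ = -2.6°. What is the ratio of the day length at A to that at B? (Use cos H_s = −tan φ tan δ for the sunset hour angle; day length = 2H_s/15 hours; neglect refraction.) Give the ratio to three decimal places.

A: H_s = arccos(−tan 26.9° · tan 11.0°) = 95.66°, so 2H_s/15 = 12.7547 h.
B: H_s = arccos(−tan 9.8° · tan -2.6°) = 89.55°, so 2H_s/15 = 11.9400 h.
Ratio A/B = 12.7547 / 11.9400 = 1.0682.

1.068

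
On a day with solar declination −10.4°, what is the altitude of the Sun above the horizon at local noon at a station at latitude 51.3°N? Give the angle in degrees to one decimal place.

At local solar noon the hour angle is zero, so the elevation is 90° − |φ − δ| = 90° − |51.3° − (-10.4°)| = 90° − 61.7° = 28.3°.

28.3°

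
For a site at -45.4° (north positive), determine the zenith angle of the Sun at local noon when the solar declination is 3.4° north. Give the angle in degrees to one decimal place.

At local solar noon the hour angle is zero, so the zenith angle is |φ − δ| = |-45.4° − (3.4°)| = 48.8°.

48.8°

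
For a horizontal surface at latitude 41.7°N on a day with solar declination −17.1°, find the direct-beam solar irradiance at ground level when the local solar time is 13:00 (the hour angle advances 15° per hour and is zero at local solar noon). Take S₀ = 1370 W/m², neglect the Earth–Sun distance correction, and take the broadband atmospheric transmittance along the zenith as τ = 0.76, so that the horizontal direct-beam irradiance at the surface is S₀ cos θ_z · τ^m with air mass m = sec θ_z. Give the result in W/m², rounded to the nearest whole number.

388 W/m²

Hour angle H = 15° × (13 − 12) = 15.00°.
cos θ_z = sin(41.7°) sin(-17.1°) + cos(41.7°) cos(-17.1°) cos(15.00°) = -0.1956 + 0.6893 = 0.4937.
Air mass m = 1/cos θ_z = 1/0.4937 = 2.026; τ^m = 0.76^2.026 = 0.5735.
Surface direct beam = 1370 × 0.4937 × 0.5735 = 387.90 W/m².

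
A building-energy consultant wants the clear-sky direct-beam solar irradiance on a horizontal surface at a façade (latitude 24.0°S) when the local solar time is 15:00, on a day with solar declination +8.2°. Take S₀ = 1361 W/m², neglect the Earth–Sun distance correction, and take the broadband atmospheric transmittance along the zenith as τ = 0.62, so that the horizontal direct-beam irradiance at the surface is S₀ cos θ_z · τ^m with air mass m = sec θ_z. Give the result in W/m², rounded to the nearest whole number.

Hour angle H = 15° × (15 − 12) = 45.00°.
cos θ_z = sin φ sin δ + cos φ cos δ cos H = (-0.4067)(0.1426) + (0.9135)(0.9898)(0.7071) = 0.5814.
Air mass m = 1/cos θ_z = 1/0.5814 = 1.720; τ^m = 0.62^1.720 = 0.4395.
Surface direct beam = 1361 × 0.5814 × 0.4395 = 347.77 W/m².

348 W/m²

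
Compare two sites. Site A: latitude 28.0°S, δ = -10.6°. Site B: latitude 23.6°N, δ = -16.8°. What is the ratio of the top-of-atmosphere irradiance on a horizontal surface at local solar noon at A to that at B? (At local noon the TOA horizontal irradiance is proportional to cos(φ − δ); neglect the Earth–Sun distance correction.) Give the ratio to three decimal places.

1.253

A: cos θ_z = cos(-28.0° − (-10.6°)) = 0.9542.
B: cos θ_z = cos(23.6° − (-16.8°)) = 0.7615.
Ratio A/B = 0.9542 / 0.7615 = 1.2531.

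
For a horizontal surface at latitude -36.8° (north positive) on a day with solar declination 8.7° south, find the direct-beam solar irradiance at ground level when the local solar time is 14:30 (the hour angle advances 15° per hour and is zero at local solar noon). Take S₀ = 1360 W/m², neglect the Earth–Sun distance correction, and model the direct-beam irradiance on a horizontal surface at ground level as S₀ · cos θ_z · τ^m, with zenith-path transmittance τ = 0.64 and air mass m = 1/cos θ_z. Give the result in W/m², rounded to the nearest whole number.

Hour angle H = 15° × (14.5 − 12) = 37.50°.
cos θ_z = sin φ sin δ + cos φ cos δ cos H = (-0.5990)(-0.1513) + (0.8007)(0.9885)(0.7934) = 0.7186.
Air mass m = 1/cos θ_z = 1/0.7186 = 1.392; τ^m = 0.64^1.392 = 0.5373.
Surface direct beam = 1360 × 0.7186 × 0.5373 = 525.10 W/m².

525 W/m²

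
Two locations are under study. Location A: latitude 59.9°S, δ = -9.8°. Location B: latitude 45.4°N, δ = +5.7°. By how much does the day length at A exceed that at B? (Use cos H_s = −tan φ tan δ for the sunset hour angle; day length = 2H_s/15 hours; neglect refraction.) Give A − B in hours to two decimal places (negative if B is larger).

A: H_s = arccos(−tan -59.9° · tan -9.8°) = 107.34°, so 2H_s/15 = 14.3120 h.
B: H_s = arccos(−tan 45.4° · tan 5.7°) = 95.81°, so 2H_s/15 = 12.7747 h.
A − B = 14.3120 − 12.7747 = 1.5373 h.

+1.54 h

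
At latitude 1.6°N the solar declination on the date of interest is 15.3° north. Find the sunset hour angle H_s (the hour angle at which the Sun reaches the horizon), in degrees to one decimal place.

−tan φ tan δ = −(0.0279)(0.2736) = -0.0076; H_s = arccos(-0.0076) = 90.44°.

90.4°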